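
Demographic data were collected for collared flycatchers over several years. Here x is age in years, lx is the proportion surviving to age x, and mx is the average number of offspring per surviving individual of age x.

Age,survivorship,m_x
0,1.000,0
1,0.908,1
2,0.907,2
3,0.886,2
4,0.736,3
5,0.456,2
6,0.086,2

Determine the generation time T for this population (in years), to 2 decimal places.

3.12

lx·mx: 0, 0.908, 1.814, 1.772, 2.208, 0.912, 0.172 → R0 = 7.786
x·lx·mx: 0, 0.908, 3.628, 5.316, 8.832, 4.56, 1.032 → Σ = 24.276
T = 24.276 / 7.786 = 3.117904… → 3.12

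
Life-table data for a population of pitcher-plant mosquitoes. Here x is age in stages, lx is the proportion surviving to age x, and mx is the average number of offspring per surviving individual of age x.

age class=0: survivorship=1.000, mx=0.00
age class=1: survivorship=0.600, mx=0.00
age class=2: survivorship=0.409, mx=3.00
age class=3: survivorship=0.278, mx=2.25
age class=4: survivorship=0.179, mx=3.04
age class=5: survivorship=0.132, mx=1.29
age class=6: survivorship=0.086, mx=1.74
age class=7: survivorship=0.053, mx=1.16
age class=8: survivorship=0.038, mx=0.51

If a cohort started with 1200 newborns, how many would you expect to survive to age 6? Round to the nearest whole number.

Expected survivors = N0 · l_6 = 1200 × 0.086 = 103.2 → 103

103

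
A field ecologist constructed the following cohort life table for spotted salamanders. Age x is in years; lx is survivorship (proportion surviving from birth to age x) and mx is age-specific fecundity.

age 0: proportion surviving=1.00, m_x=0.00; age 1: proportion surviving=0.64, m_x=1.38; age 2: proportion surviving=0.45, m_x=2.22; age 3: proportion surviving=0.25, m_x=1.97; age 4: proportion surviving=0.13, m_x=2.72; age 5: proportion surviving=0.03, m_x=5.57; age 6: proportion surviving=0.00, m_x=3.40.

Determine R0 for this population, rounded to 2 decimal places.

2.90

lx·mx by age: 0, 0.8832, 0.999, 0.4925, 0.3536, 0.1671, 0
R0 = Σ lx·mx = 2.8954 → 2.90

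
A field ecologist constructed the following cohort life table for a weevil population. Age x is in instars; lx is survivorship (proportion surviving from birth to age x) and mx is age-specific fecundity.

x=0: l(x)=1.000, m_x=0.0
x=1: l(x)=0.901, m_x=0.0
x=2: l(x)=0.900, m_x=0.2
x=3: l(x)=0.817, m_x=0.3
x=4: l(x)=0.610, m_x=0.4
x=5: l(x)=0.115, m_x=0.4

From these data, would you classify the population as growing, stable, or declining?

R0 = Σ lx·mx = 0 + 0 + 0.18 + 0.2451 + 0.244 + 0.046 = 0.7151
R0 < 1, so the population is declining.

declining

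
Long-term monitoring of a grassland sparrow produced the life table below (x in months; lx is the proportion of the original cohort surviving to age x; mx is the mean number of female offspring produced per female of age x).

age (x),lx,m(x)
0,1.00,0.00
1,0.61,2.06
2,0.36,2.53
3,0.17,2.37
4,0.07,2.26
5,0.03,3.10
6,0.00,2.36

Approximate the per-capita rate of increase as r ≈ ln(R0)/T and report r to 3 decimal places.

R0 = Σ lx·mx = 0 + 1.2566 + 0.9108 + 0.4029 + 0.1582 + 0.093 + 0 = 2.8215
Σ x·lx·mx = 5.3847; T = 5.3847/2.8215 = 1.90845…
r ≈ ln(R0)/T = ln(2.8215)/1.90845… = 0.54351… → 0.544

0.544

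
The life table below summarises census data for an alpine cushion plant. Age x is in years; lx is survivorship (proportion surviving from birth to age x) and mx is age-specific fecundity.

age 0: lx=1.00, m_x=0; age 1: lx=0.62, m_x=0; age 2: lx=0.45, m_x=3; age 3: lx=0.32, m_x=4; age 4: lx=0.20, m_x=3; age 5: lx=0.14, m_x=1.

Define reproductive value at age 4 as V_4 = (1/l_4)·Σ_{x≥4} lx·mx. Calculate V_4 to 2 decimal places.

lx·mx for x ≥ 4: 0.6, 0.14 → sum = 0.74
V_4 = 0.74 / l_4 = 0.74 / 0.2 = 3.7 → 3.70

3.70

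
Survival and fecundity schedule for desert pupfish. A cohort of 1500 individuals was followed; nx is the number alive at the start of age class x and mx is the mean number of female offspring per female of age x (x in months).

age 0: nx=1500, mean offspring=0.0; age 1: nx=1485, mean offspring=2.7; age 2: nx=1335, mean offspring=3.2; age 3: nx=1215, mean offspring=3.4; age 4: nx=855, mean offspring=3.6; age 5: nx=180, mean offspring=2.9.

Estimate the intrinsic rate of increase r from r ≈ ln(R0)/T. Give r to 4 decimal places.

lx = nx/n0 = nx/1500: 1, 0.99, 0.89, 0.81, 0.57, 0.12
R0 = Σ lx·mx = 0 + 2.673 + 2.848 + 2.754 + 2.052 + 0.348 = 10.675
Σ x·lx·mx = 26.579; T = 26.579/10.675 = 2.48984…
r ≈ ln(R0)/T = ln(10.675)/2.48984… = 0.951028… → 0.9510

0.9510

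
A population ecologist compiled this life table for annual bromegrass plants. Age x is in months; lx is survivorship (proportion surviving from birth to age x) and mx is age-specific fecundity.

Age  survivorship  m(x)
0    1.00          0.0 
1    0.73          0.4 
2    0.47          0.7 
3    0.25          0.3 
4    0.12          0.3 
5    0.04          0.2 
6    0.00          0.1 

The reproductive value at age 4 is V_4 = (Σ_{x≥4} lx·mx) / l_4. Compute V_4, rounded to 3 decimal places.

0.367

lx·mx for x ≥ 4: 0.036, 0.008, 0 → sum = 0.044
V_4 = 0.044 / l_4 = 0.044 / 0.12 = 0.366667… → 0.367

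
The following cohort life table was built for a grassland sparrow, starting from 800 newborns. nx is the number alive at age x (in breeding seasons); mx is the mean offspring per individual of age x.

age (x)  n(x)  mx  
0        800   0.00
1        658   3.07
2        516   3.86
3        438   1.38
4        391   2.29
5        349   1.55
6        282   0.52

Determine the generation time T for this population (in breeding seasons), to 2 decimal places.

lx = nx/n0 = nx/800: 1, 0.8225, 0.645, 0.5475, 0.48875, 0.43625, 0.3525
lx·mx: 0, 2.525075, 2.4897, 0.75555, 1.119238…, 0.676188…, 0.1833 → R0 = 7.74905…
x·lx·mx: 0, 2.525075, 4.9794, 2.26665, 4.47695…, 3.380938…, 1.0998 → Σ = 18.728813…
T = 18.728813… / 7.74905… = 2.416917… → 2.42

2.42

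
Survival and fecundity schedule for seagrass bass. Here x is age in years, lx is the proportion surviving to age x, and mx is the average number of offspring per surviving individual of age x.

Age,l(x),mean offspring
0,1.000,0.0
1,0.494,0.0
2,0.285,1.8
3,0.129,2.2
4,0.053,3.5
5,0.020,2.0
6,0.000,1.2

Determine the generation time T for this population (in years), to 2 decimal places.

2.76

lx·mx: 0, 0, 0.513, 0.2838, 0.1855, 0.04, 0 → R0 = 1.0223
x·lx·mx: 0, 0, 1.026, 0.8514, 0.742, 0.2, 0 → Σ = 2.8194
T = 2.8194 / 1.0223 = 2.757899… → 2.76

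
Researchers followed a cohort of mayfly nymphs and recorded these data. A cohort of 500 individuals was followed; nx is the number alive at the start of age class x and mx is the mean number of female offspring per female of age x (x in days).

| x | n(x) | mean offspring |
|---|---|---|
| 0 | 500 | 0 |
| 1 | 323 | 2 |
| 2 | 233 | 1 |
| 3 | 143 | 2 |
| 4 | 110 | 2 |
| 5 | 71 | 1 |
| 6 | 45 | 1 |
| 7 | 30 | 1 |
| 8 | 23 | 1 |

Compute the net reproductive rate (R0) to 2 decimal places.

3.11

lx = nx/n0 = nx/500: 1, 0.646, 0.466, 0.286, 0.22, 0.142, 0.09, 0.06, 0.046
lx·mx by age: 0, 1.292, 0.466, 0.572, 0.44, 0.142, 0.09, 0.06, 0.046
R0 = Σ lx·mx = 3.108 → 3.11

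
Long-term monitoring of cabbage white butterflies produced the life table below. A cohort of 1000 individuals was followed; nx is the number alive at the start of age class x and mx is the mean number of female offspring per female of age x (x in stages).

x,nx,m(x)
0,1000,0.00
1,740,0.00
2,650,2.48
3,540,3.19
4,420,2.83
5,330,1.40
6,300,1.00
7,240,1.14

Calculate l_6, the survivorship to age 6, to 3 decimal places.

l_6 = n_6/n_0 = 300/1000 = 0.3 → 0.300

0.300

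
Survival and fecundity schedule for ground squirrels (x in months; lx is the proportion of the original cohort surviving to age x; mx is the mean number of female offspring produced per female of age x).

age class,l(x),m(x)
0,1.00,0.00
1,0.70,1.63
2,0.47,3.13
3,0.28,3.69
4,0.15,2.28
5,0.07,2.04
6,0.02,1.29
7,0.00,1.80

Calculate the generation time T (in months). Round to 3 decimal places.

lx·mx: 0, 1.141, 1.4711, 1.0332, 0.342, 0.1428, 0.0258, 0 → R0 = 4.1559
x·lx·mx: 0, 1.141, 2.9422, 3.0996, 1.368, 0.714, 0.1548, 0 → Σ = 9.4196
T = 9.4196 / 4.1559 = 2.266561… → 2.267

2.267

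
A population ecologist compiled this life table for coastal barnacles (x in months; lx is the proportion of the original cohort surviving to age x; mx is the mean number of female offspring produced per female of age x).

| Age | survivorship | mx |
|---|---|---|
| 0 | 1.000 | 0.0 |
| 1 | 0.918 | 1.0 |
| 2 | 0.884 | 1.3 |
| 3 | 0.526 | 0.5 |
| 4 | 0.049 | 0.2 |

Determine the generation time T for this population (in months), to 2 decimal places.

1.73

lx·mx: 0, 0.918, 1.1492, 0.263, 0.0098 → R0 = 2.34
x·lx·mx: 0, 0.918, 2.2984, 0.789, 0.0392 → Σ = 4.0446
T = 4.0446 / 2.34 = 1.728462… → 1.73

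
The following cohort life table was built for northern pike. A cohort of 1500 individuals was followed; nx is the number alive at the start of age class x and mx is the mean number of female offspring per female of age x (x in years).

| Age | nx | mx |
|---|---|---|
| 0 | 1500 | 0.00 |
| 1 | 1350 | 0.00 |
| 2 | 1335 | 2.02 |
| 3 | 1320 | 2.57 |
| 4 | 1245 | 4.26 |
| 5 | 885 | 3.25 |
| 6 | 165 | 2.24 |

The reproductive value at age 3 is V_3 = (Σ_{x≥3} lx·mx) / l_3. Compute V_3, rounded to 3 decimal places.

lx = nx/n0 = nx/1500: 1, 0.9, 0.89, 0.88, 0.83, 0.59, 0.11
lx·mx for x ≥ 3: 2.2616, 3.5358, 1.9175, 0.2464 → sum = 7.9613
V_3 = 7.9613 / l_3 = 7.9613 / 0.88 = 9.046932… → 9.047

9.047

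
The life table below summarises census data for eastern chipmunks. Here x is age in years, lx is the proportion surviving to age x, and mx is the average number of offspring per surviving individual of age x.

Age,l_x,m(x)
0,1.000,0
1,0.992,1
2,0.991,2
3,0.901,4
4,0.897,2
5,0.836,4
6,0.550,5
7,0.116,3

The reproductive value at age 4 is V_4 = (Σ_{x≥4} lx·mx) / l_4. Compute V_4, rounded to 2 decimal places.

9.18

lx·mx for x ≥ 4: 1.794, 3.344, 2.75, 0.348 → sum = 8.236
V_4 = 8.236 / l_4 = 8.236 / 0.897 = 9.181717… → 9.18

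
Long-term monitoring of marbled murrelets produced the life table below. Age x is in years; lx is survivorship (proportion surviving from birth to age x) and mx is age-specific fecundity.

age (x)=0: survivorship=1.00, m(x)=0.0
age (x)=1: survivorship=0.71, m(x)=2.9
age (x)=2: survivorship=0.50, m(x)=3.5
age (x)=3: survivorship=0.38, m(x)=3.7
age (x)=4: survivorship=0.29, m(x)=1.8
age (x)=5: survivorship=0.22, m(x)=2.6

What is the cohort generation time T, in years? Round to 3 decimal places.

lx·mx: 0, 2.059, 1.75, 1.406, 0.522, 0.572 → R0 = 6.309
x·lx·mx: 0, 2.059, 3.5, 4.218, 2.088, 2.86 → Σ = 14.725
T = 14.725 / 6.309 = 2.333967… → 2.334

2.334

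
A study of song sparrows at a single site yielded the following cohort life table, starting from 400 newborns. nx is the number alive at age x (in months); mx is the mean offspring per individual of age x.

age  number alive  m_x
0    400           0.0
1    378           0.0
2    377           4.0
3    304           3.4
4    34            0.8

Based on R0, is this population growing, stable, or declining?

lx = nx/n0 = nx/400: 1, 0.945, 0.9425, 0.76, 0.085
R0 = Σ lx·mx = 0 + 0 + 3.77 + 2.584 + 0.068 = 6.422
R0 > 1, so the population is growing.

growing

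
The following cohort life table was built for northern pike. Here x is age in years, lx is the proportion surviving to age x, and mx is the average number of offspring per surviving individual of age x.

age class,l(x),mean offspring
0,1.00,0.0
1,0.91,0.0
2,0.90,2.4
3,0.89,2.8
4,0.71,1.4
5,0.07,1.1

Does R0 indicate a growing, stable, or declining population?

growing

R0 = Σ lx·mx = 0 + 0 + 2.16 + 2.492 + 0.994 + 0.077 = 5.723
R0 > 1, so the population is growing.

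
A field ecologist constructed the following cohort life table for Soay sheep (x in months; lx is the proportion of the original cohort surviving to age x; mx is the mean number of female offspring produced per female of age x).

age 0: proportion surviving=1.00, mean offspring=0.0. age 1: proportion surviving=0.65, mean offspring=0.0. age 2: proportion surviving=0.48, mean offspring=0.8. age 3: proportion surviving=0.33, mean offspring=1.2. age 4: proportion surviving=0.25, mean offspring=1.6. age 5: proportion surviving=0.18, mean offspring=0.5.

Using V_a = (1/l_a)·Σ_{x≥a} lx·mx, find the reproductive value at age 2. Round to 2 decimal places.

2.65

lx·mx for x ≥ 2: 0.384, 0.396, 0.4, 0.09 → sum = 1.27
V_2 = 1.27 / l_2 = 1.27 / 0.48 = 2.645833… → 2.65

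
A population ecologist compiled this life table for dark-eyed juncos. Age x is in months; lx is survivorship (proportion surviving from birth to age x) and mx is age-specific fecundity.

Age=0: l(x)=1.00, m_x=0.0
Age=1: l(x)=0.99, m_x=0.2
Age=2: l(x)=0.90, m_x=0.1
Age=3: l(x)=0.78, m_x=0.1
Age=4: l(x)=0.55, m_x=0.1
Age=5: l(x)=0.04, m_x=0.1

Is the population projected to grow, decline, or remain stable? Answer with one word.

R0 = Σ lx·mx = 0 + 0.198 + 0.09 + 0.078 + 0.055 + 0.004 = 0.425
R0 < 1, so the population is declining.

declining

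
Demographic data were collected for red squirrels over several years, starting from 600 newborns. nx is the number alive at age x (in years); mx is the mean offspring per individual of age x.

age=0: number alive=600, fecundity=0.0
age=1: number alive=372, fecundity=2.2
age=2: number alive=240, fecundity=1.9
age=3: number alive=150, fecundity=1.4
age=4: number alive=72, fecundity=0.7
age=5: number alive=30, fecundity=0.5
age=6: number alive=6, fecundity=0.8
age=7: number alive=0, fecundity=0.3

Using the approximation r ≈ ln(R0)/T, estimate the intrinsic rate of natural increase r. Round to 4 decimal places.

lx = nx/n0 = nx/600: 1, 0.62, 0.4, 0.25, 0.12, 0.05, 0.01, 0
R0 = Σ lx·mx = 0 + 1.364 + 0.76 + 0.35 + 0.084 + 0.025 + 0.008 + 0 = 2.591
Σ x·lx·mx = 4.443; T = 4.443/2.591 = 1.71478…
r ≈ ln(R0)/T = ln(2.591)/1.71478… = 0.555198… → 0.5552

0.5552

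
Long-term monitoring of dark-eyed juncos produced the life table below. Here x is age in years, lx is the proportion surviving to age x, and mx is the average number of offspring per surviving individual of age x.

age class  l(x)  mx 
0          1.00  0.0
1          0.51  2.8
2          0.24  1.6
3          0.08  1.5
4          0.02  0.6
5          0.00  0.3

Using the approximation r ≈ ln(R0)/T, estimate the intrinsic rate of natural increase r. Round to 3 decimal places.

0.496

R0 = Σ lx·mx = 0 + 1.428 + 0.384 + 0.12 + 0.012 + 0 = 1.944
Σ x·lx·mx = 2.604; T = 2.604/1.944 = 1.33951…
r ≈ ln(R0)/T = ln(1.944)/1.33951… = 0.49626… → 0.496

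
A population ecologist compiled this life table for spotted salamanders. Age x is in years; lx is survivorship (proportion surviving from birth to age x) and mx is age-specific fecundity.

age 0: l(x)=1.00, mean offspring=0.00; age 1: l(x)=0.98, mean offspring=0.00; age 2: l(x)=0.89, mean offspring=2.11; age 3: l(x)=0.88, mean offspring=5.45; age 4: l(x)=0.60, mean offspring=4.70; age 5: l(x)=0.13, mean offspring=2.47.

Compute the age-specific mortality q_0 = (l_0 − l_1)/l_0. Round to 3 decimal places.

q_0 = (l_0 − l_1) / l_0 = (1 − 0.98) / 1
     = 0.02 / 1 = 0.02 → 0.020

0.020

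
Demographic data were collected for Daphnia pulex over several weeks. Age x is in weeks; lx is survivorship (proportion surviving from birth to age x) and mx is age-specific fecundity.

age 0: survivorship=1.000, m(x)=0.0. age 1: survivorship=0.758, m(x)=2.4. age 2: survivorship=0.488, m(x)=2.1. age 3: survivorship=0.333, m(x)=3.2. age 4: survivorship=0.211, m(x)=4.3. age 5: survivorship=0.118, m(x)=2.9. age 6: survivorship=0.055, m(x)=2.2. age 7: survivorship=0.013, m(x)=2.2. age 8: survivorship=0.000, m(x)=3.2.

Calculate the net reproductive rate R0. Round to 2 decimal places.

lx·mx by age: 0, 1.8192, 1.0248, 1.0656, 0.9073, 0.3422, 0.121, 0.0286, 0
R0 = Σ lx·mx = 5.3087 → 5.31

5.31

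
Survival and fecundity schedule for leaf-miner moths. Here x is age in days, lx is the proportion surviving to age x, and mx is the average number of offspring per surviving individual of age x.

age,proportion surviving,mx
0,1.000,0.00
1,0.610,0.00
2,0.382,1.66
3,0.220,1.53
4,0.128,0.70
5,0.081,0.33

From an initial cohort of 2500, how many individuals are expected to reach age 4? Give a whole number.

320

Expected survivors = N0 · l_4 = 2500 × 0.128 = 320 → 320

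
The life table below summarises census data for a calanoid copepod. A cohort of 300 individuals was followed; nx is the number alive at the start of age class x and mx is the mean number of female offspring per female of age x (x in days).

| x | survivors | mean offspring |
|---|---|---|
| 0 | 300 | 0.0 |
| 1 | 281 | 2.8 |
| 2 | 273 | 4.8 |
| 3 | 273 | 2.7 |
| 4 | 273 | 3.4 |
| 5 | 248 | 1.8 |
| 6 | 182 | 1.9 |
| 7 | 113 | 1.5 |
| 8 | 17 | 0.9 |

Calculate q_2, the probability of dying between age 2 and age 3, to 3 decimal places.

0.000

lx = nx/n0 = nx/300: 1, 0.93667…, 0.91, 0.91, 0.91, 0.82667…, 0.60667…, 0.37667…, 0.05667…
q_2 = (l_2 − l_3) / l_2 = (0.91 − 0.91) / 0.91
     = 0 / 0.91 = 0 → 0.000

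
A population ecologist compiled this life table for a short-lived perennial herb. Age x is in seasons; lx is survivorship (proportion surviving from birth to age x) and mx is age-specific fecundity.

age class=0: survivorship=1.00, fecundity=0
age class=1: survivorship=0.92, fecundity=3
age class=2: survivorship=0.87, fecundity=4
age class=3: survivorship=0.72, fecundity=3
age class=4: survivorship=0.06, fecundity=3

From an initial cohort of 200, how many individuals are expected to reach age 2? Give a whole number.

174

Expected survivors = N0 · l_2 = 200 × 0.87 = 174 → 174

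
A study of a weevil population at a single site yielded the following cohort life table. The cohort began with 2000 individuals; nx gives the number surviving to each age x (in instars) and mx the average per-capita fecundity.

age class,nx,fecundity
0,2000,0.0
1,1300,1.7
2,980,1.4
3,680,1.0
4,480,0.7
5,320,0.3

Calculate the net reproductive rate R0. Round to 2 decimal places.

2.35

lx = nx/n0 = nx/2000: 1, 0.65, 0.49, 0.34, 0.24, 0.16
lx·mx by age: 0, 1.105, 0.686, 0.34, 0.168, 0.048
R0 = Σ lx·mx = 2.347 → 2.35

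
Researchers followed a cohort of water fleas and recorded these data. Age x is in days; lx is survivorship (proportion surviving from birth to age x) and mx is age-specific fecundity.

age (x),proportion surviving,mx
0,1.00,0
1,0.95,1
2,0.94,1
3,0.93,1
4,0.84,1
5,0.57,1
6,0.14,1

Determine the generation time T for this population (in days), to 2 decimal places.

2.90

lx·mx: 0, 0.95, 0.94, 0.93, 0.84, 0.57, 0.14 → R0 = 4.37
x·lx·mx: 0, 0.95, 1.88, 2.79, 3.36, 2.85, 0.84 → Σ = 12.67
T = 12.67 / 4.37 = 2.899314… → 2.90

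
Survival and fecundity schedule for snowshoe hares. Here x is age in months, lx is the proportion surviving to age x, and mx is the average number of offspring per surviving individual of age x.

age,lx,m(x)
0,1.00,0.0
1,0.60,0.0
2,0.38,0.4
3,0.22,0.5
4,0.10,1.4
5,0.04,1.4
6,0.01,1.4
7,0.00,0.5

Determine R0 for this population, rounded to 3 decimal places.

0.472

lx·mx by age: 0, 0, 0.152, 0.11, 0.14, 0.056, 0.014, 0
R0 = Σ lx·mx = 0.472 → 0.472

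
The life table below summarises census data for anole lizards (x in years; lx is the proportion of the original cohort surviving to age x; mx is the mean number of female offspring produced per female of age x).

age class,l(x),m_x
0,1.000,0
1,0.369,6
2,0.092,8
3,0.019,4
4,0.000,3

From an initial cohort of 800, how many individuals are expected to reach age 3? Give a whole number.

15

Expected survivors = N0 · l_3 = 800 × 0.019 = 15.2 → 15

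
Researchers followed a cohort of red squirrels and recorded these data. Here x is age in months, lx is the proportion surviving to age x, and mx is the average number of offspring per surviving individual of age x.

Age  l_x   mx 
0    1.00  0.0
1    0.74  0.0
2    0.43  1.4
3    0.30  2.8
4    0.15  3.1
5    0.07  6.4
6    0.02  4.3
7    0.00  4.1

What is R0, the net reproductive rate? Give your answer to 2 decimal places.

2.44

lx·mx by age: 0, 0, 0.602, 0.84, 0.465, 0.448, 0.086, 0
R0 = Σ lx·mx = 2.441 → 2.44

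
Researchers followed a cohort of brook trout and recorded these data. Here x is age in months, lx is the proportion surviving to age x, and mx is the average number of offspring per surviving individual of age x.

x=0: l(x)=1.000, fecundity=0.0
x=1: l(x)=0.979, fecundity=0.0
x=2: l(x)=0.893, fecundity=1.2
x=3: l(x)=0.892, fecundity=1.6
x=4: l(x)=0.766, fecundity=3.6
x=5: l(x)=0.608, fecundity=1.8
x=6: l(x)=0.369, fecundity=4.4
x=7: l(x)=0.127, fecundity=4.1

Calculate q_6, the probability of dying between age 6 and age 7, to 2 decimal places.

q_6 = (l_6 − l_7) / l_6 = (0.369 − 0.127) / 0.369
     = 0.242 / 0.369 = 0.655827… → 0.66

0.66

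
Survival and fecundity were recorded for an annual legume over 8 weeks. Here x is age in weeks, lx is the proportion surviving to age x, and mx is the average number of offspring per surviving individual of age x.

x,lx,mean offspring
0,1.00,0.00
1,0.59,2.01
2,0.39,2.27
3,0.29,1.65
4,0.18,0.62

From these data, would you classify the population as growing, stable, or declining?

R0 = Σ lx·mx = 0 + 1.1859 + 0.8853 + 0.4785 + 0.1116 = 2.6613
R0 > 1, so the population is growing.

growing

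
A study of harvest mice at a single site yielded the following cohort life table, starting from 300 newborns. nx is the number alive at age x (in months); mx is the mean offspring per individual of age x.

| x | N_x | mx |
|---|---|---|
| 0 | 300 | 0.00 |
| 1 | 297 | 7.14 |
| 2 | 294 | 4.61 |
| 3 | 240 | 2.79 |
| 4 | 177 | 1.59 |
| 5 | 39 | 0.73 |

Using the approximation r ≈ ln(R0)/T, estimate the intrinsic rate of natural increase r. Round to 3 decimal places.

lx = nx/n0 = nx/300: 1, 0.99, 0.98, 0.8, 0.59, 0.13
R0 = Σ lx·mx = 0 + 7.0686 + 4.5178 + 2.232 + 0.9381 + 0.0949 = 14.8514
Σ x·lx·mx = 27.0271; T = 27.0271/14.8514 = 1.81984…
r ≈ ln(R0)/T = ln(14.8514)/1.81984… = 1.4826… → 1.483

1.483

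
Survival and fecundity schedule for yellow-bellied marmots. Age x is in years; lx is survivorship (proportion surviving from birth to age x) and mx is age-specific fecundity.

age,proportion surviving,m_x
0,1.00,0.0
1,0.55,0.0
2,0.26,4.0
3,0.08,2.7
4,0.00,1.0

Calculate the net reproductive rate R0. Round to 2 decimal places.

lx·mx by age: 0, 0, 1.04, 0.216, 0
R0 = Σ lx·mx = 1.256 → 1.26

1.26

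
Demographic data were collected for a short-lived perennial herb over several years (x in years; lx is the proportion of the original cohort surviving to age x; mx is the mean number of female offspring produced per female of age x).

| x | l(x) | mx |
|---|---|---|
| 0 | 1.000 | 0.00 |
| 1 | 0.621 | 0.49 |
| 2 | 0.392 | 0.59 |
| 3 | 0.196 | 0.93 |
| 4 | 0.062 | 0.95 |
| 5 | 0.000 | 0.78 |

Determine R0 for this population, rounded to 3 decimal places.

0.777

lx·mx by age: 0, 0.30429, 0.23128, 0.18228, 0.0589, 0
R0 = Σ lx·mx = 0.77675 → 0.777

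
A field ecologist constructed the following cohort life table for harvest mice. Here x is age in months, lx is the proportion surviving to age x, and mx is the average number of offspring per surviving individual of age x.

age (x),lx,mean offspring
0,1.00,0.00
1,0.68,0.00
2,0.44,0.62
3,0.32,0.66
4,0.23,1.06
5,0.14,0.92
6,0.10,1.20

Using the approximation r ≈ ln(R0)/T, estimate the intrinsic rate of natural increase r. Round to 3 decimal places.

R0 = Σ lx·mx = 0 + 0 + 0.2728 + 0.2112 + 0.2438 + 0.1288 + 0.12 = 0.9766
Σ x·lx·mx = 3.5184; T = 3.5184/0.9766 = 3.6027…
r ≈ ln(R0)/T = ln(0.9766)/3.6027… = -0.00657… → -0.007

-0.007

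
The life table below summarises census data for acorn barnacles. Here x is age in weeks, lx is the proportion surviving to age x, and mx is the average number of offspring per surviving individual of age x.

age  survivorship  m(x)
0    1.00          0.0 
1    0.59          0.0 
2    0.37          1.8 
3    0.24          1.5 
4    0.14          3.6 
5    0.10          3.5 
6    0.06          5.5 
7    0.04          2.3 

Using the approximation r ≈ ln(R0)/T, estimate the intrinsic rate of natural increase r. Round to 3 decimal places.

0.218

R0 = Σ lx·mx = 0 + 0 + 0.666 + 0.36 + 0.504 + 0.35 + 0.33 + 0.092 = 2.302
Σ x·lx·mx = 8.802; T = 8.802/2.302 = 3.82363…
r ≈ ln(R0)/T = ln(2.302)/3.82363… = 0.21806… → 0.218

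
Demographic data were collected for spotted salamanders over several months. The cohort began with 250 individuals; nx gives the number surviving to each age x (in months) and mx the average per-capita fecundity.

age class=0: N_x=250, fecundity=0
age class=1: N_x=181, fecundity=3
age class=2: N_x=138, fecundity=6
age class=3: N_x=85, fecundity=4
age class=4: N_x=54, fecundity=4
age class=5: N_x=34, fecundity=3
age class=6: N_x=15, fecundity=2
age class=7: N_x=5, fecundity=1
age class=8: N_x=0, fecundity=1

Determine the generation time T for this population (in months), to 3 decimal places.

lx = nx/n0 = nx/250: 1, 0.724, 0.552, 0.34, 0.216, 0.136, 0.06, 0.02, 0
lx·mx: 0, 2.172, 3.312, 1.36, 0.864, 0.408, 0.12, 0.02, 0 → R0 = 8.256
x·lx·mx: 0, 2.172, 6.624, 4.08, 3.456, 2.04, 0.72, 0.14, 0 → Σ = 19.232
T = 19.232 / 8.256 = 2.329457… → 2.329

2.329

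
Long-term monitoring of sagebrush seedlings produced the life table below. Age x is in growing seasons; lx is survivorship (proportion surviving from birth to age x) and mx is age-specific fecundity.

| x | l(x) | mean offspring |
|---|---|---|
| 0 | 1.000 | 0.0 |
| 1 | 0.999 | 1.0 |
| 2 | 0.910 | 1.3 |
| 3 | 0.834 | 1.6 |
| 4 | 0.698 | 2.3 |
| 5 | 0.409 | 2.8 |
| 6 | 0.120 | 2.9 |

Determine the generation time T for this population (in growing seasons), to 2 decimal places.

lx·mx: 0, 0.999, 1.183, 1.3344, 1.6054, 1.1452, 0.348 → R0 = 6.615
x·lx·mx: 0, 0.999, 2.366, 4.0032, 6.4216, 5.726, 2.088 → Σ = 21.6038
T = 21.6038 / 6.615 = 3.265881… → 3.27

3.27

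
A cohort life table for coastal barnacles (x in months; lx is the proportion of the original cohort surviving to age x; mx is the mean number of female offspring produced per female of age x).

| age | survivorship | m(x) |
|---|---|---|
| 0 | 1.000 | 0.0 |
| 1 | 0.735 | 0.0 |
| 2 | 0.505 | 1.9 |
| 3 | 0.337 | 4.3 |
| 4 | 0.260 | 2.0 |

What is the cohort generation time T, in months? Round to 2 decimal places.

lx·mx: 0, 0, 0.9595, 1.4491, 0.52 → R0 = 2.9286
x·lx·mx: 0, 0, 1.919, 4.3473, 2.08 → Σ = 8.3463
T = 8.3463 / 2.9286 = 2.849928… → 2.85

2.85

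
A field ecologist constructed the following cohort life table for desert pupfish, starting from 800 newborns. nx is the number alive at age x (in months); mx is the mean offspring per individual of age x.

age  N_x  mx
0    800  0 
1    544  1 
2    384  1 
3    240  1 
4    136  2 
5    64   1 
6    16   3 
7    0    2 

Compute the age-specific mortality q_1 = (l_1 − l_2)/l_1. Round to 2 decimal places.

lx = nx/n0 = nx/800: 1, 0.68, 0.48, 0.3, 0.17, 0.08, 0.02, 0
q_1 = (l_1 − l_2) / l_1 = (0.68 − 0.48) / 0.68
     = 0.2 / 0.68 = 0.294118… → 0.29

0.29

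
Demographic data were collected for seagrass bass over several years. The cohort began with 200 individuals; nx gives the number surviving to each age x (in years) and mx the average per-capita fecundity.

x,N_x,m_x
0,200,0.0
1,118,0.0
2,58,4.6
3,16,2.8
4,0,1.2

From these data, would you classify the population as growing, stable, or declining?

lx = nx/n0 = nx/200: 1, 0.59, 0.29, 0.08, 0
R0 = Σ lx·mx = 0 + 0 + 1.334 + 0.224 + 0 = 1.558
R0 > 1, so the population is growing.

growing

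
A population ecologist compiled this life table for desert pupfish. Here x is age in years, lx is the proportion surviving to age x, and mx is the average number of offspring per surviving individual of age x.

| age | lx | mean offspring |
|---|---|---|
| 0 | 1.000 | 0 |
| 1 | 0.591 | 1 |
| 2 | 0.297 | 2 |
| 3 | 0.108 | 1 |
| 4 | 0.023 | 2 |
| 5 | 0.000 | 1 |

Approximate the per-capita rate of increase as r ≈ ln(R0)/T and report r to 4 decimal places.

0.1709

R0 = Σ lx·mx = 0 + 0.591 + 0.594 + 0.108 + 0.046 + 0 = 1.339
Σ x·lx·mx = 2.287; T = 2.287/1.339 = 1.70799…
r ≈ ln(R0)/T = ln(1.339)/1.70799… = 0.170916… → 0.1709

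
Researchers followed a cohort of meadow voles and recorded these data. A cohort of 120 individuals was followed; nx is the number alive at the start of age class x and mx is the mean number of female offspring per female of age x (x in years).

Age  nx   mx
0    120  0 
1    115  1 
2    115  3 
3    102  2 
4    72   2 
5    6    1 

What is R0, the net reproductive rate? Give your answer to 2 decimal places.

lx = nx/n0 = nx/120: 1, 0.95833…, 0.95833…, 0.85, 0.6, 0.05
lx·mx by age: 0, 0.958333…, 2.875…, 1.7, 1.2, 0.05
R0 = Σ lx·mx = 6.783333… → 6.78

6.78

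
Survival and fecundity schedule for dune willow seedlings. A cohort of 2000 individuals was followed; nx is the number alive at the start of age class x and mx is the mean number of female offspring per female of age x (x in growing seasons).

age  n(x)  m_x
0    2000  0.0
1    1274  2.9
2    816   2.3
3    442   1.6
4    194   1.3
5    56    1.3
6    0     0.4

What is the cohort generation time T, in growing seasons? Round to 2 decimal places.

lx = nx/n0 = nx/2000: 1, 0.637, 0.408, 0.221, 0.097, 0.028, 0
lx·mx: 0, 1.8473, 0.9384, 0.3536, 0.1261, 0.0364, 0 → R0 = 3.3018
x·lx·mx: 0, 1.8473, 1.8768, 1.0608, 0.5044, 0.182, 0 → Σ = 5.4713
T = 5.4713 / 3.3018 = 1.657066… → 1.66

1.66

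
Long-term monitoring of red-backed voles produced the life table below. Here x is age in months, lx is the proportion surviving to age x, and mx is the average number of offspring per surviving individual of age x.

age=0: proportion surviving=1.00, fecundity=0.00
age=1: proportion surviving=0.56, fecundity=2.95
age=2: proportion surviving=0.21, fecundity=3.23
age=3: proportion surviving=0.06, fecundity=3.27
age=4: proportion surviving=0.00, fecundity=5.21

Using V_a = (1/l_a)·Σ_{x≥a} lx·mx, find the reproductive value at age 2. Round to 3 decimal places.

lx·mx for x ≥ 2: 0.6783, 0.1962, 0 → sum = 0.8745
V_2 = 0.8745 / l_2 = 0.8745 / 0.21 = 4.164286… → 4.164

4.164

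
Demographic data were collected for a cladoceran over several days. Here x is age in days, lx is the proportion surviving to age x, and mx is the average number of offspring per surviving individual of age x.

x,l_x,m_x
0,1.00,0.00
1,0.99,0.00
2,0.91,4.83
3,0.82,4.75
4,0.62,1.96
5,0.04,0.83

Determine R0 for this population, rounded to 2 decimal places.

lx·mx by age: 0, 0, 4.3953, 3.895, 1.2152, 0.0332
R0 = Σ lx·mx = 9.5387 → 9.54

9.54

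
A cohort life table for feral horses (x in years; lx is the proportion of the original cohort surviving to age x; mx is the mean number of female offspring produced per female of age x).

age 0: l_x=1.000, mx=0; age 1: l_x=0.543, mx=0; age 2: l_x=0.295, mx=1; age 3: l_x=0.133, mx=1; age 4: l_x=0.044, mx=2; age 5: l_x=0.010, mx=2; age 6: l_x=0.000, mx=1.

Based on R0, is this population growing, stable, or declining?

declining

R0 = Σ lx·mx = 0 + 0 + 0.295 + 0.133 + 0.088 + 0.02 + 0 = 0.536
R0 < 1, so the population is declining.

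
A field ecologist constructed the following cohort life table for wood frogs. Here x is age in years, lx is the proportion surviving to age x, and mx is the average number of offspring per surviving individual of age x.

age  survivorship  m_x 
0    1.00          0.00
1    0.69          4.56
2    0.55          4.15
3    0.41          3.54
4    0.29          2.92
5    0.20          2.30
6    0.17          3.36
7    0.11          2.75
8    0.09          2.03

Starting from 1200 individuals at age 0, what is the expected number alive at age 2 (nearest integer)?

660

Expected survivors = N0 · l_2 = 1200 × 0.55 = 660 → 660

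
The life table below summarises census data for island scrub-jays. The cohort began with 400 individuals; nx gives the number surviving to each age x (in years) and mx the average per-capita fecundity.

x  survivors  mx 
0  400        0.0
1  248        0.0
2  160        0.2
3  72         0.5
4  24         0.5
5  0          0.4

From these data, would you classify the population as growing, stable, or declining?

lx = nx/n0 = nx/400: 1, 0.62, 0.4, 0.18, 0.06, 0
R0 = Σ lx·mx = 0 + 0 + 0.08 + 0.09 + 0.03 + 0 = 0.2
R0 < 1, so the population is declining.

declining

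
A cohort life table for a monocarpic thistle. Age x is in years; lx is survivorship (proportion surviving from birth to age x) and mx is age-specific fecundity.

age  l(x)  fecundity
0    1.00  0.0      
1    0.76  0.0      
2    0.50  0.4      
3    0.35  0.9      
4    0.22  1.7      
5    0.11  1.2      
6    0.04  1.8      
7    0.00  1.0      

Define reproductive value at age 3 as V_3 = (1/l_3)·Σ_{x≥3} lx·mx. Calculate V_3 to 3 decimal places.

lx·mx for x ≥ 3: 0.315, 0.374, 0.132, 0.072, 0 → sum = 0.893
V_3 = 0.893 / l_3 = 0.893 / 0.35 = 2.551429… → 2.551

2.551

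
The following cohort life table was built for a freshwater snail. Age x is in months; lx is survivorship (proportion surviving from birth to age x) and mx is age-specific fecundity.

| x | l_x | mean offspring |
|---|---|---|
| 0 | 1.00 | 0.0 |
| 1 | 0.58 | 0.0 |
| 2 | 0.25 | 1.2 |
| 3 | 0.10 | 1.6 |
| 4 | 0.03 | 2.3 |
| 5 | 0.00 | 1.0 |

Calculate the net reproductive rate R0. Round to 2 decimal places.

lx·mx by age: 0, 0, 0.3, 0.16, 0.069, 0
R0 = Σ lx·mx = 0.529 → 0.53

0.53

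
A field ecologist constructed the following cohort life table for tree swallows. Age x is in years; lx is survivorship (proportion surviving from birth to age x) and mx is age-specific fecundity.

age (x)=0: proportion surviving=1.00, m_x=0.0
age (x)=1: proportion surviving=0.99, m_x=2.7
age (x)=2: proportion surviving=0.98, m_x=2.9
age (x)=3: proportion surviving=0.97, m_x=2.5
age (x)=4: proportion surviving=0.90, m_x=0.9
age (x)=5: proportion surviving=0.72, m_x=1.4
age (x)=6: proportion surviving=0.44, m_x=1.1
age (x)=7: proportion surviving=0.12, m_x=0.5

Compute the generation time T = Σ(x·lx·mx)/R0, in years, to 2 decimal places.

2.64

lx·mx: 0, 2.673, 2.842, 2.425, 0.81, 1.008, 0.484, 0.06 → R0 = 10.302
x·lx·mx: 0, 2.673, 5.684, 7.275, 3.24, 5.04, 2.904, 0.42 → Σ = 27.236
T = 27.236 / 10.302 = 2.643758… → 2.64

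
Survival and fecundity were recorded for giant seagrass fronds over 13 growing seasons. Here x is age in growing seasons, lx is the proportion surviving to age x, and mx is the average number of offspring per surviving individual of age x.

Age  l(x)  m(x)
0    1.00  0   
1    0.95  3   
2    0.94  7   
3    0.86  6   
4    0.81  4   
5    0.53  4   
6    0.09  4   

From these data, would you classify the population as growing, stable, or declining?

growing

R0 = Σ lx·mx = 0 + 2.85 + 6.58 + 5.16 + 3.24 + 2.12 + 0.36 = 20.31
R0 > 1, so the population is growing.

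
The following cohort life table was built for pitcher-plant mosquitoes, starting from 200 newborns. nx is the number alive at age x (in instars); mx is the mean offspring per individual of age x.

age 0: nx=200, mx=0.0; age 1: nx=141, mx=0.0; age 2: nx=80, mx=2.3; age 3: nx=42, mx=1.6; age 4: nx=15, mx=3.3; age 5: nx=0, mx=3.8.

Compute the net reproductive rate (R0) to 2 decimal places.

1.50

lx = nx/n0 = nx/200: 1, 0.705, 0.4, 0.21, 0.075, 0
lx·mx by age: 0, 0, 0.92, 0.336, 0.2475, 0
R0 = Σ lx·mx = 1.5035 → 1.50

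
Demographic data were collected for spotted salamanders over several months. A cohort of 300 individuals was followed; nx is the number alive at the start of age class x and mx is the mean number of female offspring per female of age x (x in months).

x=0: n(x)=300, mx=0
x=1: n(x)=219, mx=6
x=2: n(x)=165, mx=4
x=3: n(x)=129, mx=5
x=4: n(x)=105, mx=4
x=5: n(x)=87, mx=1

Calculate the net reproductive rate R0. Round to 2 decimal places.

lx = nx/n0 = nx/300: 1, 0.73, 0.55, 0.43, 0.35, 0.29
lx·mx by age: 0, 4.38, 2.2, 2.15, 1.4, 0.29
R0 = Σ lx·mx = 10.42 → 10.42

10.42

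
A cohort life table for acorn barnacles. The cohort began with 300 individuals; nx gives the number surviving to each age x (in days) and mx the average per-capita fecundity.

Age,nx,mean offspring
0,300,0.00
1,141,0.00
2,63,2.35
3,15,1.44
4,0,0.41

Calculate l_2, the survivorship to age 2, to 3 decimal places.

0.210

l_2 = n_2/n_0 = 63/300 = 0.21 → 0.210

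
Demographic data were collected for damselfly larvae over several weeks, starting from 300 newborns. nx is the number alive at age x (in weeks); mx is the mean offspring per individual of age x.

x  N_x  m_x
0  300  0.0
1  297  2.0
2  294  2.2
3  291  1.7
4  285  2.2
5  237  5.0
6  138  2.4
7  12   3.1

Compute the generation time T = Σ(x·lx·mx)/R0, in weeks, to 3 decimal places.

3.589

lx = nx/n0 = nx/300: 1, 0.99, 0.98, 0.97, 0.95, 0.79, 0.46, 0.04
lx·mx: 0, 1.98, 2.156, 1.649, 2.09, 3.95, 1.104, 0.124 → R0 = 13.053
x·lx·mx: 0, 1.98, 4.312, 4.947, 8.36, 19.75, 6.624, 0.868 → Σ = 46.841
T = 46.841 / 13.053 = 3.588524… → 3.589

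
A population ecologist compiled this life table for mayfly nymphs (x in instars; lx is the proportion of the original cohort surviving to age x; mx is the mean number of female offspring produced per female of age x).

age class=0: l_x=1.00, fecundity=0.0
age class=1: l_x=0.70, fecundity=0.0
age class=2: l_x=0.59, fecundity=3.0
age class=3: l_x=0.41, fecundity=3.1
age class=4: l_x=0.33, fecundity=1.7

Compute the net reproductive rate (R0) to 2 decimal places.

lx·mx by age: 0, 0, 1.77, 1.271, 0.561
R0 = Σ lx·mx = 3.602 → 3.60

3.60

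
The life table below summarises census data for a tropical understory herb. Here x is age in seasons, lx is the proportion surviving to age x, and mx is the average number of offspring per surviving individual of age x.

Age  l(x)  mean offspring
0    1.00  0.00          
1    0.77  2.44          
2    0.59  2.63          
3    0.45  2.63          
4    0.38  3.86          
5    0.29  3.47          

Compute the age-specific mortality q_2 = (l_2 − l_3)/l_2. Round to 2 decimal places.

q_2 = (l_2 − l_3) / l_2 = (0.59 − 0.45) / 0.59
     = 0.14 / 0.59 = 0.237288… → 0.24

0.24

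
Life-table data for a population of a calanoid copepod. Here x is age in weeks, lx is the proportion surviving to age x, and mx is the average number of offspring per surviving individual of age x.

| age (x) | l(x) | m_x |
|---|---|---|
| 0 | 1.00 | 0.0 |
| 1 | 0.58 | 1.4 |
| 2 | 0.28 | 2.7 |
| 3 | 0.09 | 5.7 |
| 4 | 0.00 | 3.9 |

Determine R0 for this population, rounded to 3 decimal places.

lx·mx by age: 0, 0.812, 0.756, 0.513, 0
R0 = Σ lx·mx = 2.081 → 2.081

2.081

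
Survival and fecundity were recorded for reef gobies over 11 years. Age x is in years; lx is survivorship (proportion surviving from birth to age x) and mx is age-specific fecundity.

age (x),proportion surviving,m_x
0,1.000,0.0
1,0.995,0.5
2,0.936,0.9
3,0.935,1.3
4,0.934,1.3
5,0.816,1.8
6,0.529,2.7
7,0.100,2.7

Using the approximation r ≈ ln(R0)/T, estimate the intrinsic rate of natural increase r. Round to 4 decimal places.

R0 = Σ lx·mx = 0 + 0.4975 + 0.8424 + 1.2155 + 1.2142 + 1.4688 + 1.4283 + 0.27 = 6.9367
Σ x·lx·mx = 28.4894; T = 28.4894/6.9367 = 4.10705…
r ≈ ln(R0)/T = ln(6.9367)/4.10705… = 0.471585… → 0.4716

0.4716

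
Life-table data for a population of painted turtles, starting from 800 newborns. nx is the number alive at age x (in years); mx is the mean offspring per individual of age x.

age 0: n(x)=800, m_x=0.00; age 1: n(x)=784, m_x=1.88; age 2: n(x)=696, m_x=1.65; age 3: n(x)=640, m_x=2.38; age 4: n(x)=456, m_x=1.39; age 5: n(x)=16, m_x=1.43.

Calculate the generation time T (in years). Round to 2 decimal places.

lx = nx/n0 = nx/800: 1, 0.98, 0.87, 0.8, 0.57, 0.02
lx·mx: 0, 1.8424, 1.4355, 1.904, 0.7923, 0.0286 → R0 = 6.0028
x·lx·mx: 0, 1.8424, 2.871, 5.712, 3.1692, 0.143 → Σ = 13.7376
T = 13.7376 / 6.0028 = 2.288532… → 2.29

2.29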